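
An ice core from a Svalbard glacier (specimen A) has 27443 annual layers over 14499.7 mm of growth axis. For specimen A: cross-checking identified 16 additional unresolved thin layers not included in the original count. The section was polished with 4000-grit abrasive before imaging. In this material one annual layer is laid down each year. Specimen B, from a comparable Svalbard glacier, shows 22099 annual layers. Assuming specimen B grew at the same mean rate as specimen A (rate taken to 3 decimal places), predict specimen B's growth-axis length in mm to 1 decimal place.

Specimen A: after corrections the count is 27443 + 16 = 27459 annual layers.
A: Extension rate ≈ 14499.7 / 27459 = 0.528 mm/yr.
Length of B = 0.528 × 22099 = 11668.3 mm.

11668.3 mm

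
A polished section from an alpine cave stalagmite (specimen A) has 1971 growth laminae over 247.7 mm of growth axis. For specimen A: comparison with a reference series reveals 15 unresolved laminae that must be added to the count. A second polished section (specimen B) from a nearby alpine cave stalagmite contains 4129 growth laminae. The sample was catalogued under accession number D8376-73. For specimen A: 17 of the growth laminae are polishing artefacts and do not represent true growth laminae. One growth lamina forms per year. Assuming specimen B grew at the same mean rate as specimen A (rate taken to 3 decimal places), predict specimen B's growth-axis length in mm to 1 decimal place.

Specimen A: true growth lamina count = 1971 − 17 + 15 = 1969.
A: Extension rate ≈ 247.7 / 1969 = 0.126 mm per year.
For B, 0.126 mm/year × 4129 years = 520.3 mm.

520.3 mm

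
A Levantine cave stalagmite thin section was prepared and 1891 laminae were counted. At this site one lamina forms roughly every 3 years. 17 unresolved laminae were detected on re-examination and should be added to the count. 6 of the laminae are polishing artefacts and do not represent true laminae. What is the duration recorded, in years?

Adjusted count: 1891 − 6 + 17 = 1902 laminae.
1902 laminae at 3 years each span 1902 × 3 = 5706 years.

5706 yr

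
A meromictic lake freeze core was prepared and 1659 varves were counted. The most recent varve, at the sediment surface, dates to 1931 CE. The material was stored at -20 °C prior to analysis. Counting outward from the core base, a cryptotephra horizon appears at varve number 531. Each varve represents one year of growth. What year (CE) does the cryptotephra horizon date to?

Between varve 531 and the sediment surface there are 1659 − 531 = 1128 varves.
1931 − 1128 = 803 CE.

803 CE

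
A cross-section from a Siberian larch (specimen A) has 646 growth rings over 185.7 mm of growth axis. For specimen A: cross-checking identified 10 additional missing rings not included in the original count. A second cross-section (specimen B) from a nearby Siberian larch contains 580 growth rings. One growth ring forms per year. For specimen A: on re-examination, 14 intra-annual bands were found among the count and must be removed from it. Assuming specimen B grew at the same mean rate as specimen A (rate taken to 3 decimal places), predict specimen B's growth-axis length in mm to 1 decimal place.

167.6 mm

Specimen A: after corrections the count is 646 − 14 + 10 = 642 growth rings.
A: Extension rate ≈ 185.7 / 642 = 0.289 mm per year.
Length of B = 0.289 × 580 = 167.6 mm.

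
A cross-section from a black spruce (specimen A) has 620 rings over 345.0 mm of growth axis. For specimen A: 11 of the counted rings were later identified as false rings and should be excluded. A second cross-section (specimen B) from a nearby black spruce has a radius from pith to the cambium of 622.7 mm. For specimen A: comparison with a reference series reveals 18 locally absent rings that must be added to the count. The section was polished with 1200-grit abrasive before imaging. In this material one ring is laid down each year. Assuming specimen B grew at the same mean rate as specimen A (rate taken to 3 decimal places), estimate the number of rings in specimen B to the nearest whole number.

1132 rings

Specimen A: true ring count = 620 − 11 + 18 = 627.
A: Extension rate ≈ 345.0 / 627 = 0.550 mm per year.
B spans 622.7 / 0.550 = 1132.18 years ≈ 1132 rings.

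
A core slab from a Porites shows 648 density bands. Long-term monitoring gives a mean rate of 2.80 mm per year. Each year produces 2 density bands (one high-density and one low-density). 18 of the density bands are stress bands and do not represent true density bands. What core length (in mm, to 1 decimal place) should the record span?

After corrections the count is 648 − 18 = 630 density bands.
630 density bands at 2 per year is 630 / 2 = 315 years.
Predicted length = 2.80 mm/year × 315 years = 882.0 mm.

882.0 mm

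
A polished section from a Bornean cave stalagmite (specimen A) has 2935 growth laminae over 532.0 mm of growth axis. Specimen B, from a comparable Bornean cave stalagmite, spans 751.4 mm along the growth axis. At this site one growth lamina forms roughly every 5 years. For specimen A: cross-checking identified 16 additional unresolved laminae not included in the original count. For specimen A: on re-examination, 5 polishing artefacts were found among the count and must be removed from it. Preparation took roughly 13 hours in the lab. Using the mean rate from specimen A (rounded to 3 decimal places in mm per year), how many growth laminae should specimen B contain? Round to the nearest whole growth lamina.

4174 growth laminae

Specimen A: adjusted count: 2935 − 5 + 16 = 2946 growth laminae.
Specimen A: at 5 years per growth lamina, 2946 × 5 = 14730 years.
A: Extension rate ≈ 532.0 / 14730 = 0.036 mm/yr.
Specimen B: 751.4 mm / 0.036 mm per year = 20872.22 years; at 5 years per growth lamina that is 20872.22 / 5 ≈ 4174 growth laminae.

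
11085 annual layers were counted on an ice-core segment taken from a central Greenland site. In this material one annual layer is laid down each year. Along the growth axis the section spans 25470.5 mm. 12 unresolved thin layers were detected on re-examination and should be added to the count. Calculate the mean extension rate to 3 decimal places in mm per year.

2.295 mm per year

After corrections the count is 11085 + 12 = 11097 annual layers.
Mean rate = 25470.5 mm / 11097 years ≈ 2.295 mm per year.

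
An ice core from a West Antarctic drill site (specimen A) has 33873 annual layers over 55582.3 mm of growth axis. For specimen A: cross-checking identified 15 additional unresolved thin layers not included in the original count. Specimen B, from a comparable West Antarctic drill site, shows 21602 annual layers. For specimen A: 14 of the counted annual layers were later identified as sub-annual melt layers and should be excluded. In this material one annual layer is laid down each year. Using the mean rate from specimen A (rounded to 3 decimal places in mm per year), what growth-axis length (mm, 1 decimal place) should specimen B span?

35448.9 mm

Specimen A: after corrections the count is 33873 − 14 + 15 = 33874 annual layers.
A: Mean rate = 55582.3 mm / 33874 years ≈ 1.641 mm per year.
For B, 1.641 mm/year × 21602 years = 35448.9 mm.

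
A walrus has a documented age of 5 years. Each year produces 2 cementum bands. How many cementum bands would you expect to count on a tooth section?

With 2 cementum bands per year, 5 years would produce 5 × 2 = 10 cementum bands.
So 10 cementum bands should be present.

10 cementum bands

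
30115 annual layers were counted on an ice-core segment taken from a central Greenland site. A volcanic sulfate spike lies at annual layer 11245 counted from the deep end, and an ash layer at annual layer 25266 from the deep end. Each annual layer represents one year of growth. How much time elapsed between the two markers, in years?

The two markers are separated by 25266 − 11245 = 14021 annual layers.
One annual layer per year makes the interval 14021 years.

14021 years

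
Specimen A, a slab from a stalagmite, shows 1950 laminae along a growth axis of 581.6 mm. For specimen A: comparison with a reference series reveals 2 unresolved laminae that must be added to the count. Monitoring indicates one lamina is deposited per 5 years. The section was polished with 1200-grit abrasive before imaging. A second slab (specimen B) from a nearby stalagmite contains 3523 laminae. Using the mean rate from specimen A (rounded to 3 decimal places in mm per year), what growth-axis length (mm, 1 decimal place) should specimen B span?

1056.9 mm

Specimen A: correcting the raw count gives 1950 + 2 = 1952 true laminae.
Specimen A: multiplying by 5 years per lamina: 1952 × 5 = 9760 years.
A: 581.6 mm over 9760 years gives 581.6 / 9760 ≈ 0.060 mm/yr.
Specimen B: multiplying by 5 years per lamina: 3523 × 5 = 17615 years. For B, 0.060 mm/year × 17615 years = 1056.9 mm.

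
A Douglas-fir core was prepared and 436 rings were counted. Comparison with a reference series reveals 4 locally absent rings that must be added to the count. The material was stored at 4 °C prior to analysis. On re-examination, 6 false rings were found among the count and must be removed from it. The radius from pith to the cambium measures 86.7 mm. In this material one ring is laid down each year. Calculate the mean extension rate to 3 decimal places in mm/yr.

Adjusted count: 436 − 6 + 4 = 434 rings.
Mean rate = 86.7 mm / 434 years ≈ 0.200 mm/yr.

0.200 mm/yr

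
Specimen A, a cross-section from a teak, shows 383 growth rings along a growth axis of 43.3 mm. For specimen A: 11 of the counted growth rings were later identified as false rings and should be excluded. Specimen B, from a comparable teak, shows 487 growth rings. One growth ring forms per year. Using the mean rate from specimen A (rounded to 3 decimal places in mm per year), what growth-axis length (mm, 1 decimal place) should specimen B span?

Specimen A: correcting the raw count gives 383 − 11 = 372 true growth rings.
A: Mean rate = 43.3 mm / 372 years ≈ 0.116 mm/yr.
Length of B = 0.116 × 487 = 56.5 mm.

56.5 mm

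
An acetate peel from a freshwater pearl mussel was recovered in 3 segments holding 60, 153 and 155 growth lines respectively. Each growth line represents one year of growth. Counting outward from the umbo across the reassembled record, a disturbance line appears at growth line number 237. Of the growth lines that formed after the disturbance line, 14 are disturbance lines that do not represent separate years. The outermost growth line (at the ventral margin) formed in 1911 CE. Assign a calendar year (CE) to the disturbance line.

1794 CE

Total growth lines = 60 + 153 + 155 = 368.
Between growth line 237 and the ventral margin there are 368 − 237 = 131 growth lines.
131 − 14 false = 117 true growth lines after the disturbance line.
1911 − 117 = 1794 CE.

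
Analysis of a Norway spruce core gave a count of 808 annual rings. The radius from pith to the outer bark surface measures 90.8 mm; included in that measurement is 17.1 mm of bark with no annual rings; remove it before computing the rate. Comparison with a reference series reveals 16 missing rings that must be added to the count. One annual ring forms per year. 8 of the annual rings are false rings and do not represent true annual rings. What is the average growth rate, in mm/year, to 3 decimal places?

0.090 mm/year

True annual ring count = 808 − 8 + 16 = 816.
Removing the 17.1 mm offcut leaves 90.8 − 17.1 = 73.7 mm.
Mean rate = 73.7 mm / 816 years ≈ 0.090 mm/year.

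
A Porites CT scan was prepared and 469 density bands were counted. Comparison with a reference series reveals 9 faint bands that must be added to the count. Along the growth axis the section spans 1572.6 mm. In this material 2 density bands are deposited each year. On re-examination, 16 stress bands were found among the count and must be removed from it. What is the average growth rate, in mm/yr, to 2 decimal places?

Correcting the raw count gives 469 − 16 + 9 = 462 true density bands.
462 density bands at 2 per year is 462 / 2 = 231 years.
Extension rate ≈ 1572.6 / 231 = 6.81 mm/yr.

6.81 mm/yr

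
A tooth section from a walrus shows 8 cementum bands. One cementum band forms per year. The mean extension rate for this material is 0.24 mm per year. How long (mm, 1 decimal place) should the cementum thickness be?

1.9 mm

8 years of growth are recorded.
Length ≈ 0.24 × 8 = 1.9 mm.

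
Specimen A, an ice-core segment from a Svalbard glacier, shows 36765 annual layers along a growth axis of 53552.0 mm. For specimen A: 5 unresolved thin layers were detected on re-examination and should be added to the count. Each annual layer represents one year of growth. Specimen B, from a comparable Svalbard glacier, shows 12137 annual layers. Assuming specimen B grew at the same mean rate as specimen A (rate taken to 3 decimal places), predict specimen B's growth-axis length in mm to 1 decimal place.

17671.5 mm

Specimen A: after corrections the count is 36765 + 5 = 36770 annual layers.
A: 53552.0 mm over 36770 years gives 53552.0 / 36770 ≈ 1.456 mm/yr.
Length of B = 1.456 × 12137 = 17671.5 mm.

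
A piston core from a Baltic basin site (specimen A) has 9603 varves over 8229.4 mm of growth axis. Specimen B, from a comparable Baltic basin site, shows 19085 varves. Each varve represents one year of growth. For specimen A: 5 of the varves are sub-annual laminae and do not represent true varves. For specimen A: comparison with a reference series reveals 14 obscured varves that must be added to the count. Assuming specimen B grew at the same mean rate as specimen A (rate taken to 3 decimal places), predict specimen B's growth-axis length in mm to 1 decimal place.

Specimen A: correcting the raw count gives 9603 − 5 + 14 = 9612 true varves.
A: Extension rate ≈ 8229.4 / 9612 = 0.856 mm/year.
Length of B = 0.856 × 19085 = 16336.8 mm.

16336.8 mm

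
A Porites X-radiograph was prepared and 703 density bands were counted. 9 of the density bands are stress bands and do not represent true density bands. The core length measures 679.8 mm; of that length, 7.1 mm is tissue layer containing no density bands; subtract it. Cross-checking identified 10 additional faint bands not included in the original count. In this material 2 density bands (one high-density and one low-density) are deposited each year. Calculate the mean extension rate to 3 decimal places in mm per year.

1.911 mm per year

Adjusted count: 703 − 9 + 10 = 704 density bands.
Dividing by 2 density bands per year: 704 / 2 = 352 years.
The growth record spans 679.8 − 7.1 = 672.7 mm.
Mean rate = 672.7 mm / 352 years ≈ 1.911 mm per year.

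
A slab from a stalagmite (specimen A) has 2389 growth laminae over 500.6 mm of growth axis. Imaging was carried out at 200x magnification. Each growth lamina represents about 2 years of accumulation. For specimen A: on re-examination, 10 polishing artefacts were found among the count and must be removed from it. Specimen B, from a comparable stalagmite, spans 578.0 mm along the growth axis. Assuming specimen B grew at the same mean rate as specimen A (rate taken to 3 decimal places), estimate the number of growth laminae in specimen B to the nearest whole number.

Specimen A: true growth lamina count = 2389 − 10 = 2379.
Specimen A: multiplying by 2 years per growth lamina: 2379 × 2 = 4758 years.
A: Extension rate ≈ 500.6 / 4758 = 0.105 mm/yr.
B spans 578.0 / 0.105 = 5504.76 years; at 2 years per growth lamina that is 5504.76 / 2 ≈ 2752 growth laminae.

2752 growth laminae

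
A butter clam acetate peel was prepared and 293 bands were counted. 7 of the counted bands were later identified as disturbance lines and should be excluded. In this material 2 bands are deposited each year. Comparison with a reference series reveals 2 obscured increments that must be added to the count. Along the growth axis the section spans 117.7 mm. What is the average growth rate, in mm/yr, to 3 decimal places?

0.817 mm/yr

After corrections the count is 293 − 7 + 2 = 288 bands.
With 2 bands per year, 288 / 2 = 144 years.
Extension rate ≈ 117.7 / 144 = 0.817 mm/yr.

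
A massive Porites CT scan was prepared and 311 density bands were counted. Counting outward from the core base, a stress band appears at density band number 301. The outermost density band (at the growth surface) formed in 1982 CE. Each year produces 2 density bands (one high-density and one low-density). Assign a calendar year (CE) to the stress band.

311 − 301 = 10 density bands lie beyond the stress band toward the growth surface.
10 density bands at 2 per year is 10 / 2 = 5 years.
The density band at the growth surface is 1982 CE, so the stress band dates to 1982 − 5 = 1977 CE.

1977 CE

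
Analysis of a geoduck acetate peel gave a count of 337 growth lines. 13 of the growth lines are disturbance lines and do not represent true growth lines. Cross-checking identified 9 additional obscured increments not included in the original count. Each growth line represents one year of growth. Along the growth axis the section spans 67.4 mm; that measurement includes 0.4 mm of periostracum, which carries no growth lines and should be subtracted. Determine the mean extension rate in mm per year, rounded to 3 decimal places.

Adjusted count: 337 − 13 + 9 = 333 growth lines.
The growth record spans 67.4 − 0.4 = 67.0 mm.
Mean rate = 67.0 mm / 333 years ≈ 0.201 mm per year.

0.201 mm per year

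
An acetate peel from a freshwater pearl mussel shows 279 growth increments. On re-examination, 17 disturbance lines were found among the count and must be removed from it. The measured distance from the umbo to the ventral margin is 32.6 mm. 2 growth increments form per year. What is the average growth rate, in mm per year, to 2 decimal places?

Correcting the raw count gives 279 − 17 = 262 true growth increments.
262 growth increments at 2 per year is 262 / 2 = 131 years.
Extension rate ≈ 32.6 / 131 = 0.25 mm per year.

0.25 mm per year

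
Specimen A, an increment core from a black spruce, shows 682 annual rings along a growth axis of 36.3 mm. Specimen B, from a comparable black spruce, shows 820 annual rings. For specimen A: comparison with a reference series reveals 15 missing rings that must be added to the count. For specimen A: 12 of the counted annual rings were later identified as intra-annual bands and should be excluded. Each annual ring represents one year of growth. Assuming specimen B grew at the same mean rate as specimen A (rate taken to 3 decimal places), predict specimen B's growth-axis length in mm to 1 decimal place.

Specimen A: correcting the raw count gives 682 − 12 + 15 = 685 true annual rings.
A: Extension rate ≈ 36.3 / 685 = 0.053 mm/yr.
For B, 0.053 mm/year × 820 years = 43.5 mm.

43.5 mm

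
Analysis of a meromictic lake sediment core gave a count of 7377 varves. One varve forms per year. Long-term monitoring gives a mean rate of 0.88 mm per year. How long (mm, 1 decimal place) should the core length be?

7377 years of growth are recorded.
Predicted length = 0.88 mm/year × 7377 years = 6491.8 mm.

6491.8 mm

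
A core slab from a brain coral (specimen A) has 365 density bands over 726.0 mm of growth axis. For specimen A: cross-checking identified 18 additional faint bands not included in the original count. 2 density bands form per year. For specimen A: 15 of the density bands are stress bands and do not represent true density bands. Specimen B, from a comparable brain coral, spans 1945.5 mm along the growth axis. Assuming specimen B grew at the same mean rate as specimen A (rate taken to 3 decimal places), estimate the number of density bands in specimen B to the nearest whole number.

986 density bands

Specimen A: correcting the raw count gives 365 − 15 + 18 = 368 true density bands.
Specimen A: 368 density bands at 2 per year is 368 / 2 = 184 years.
A: Extension rate ≈ 726.0 / 184 = 3.946 mm/yr.
B spans 1945.5 / 3.946 = 493.03 years; at 2 density bands per year that is 493.03 × 2 ≈ 986 density bands.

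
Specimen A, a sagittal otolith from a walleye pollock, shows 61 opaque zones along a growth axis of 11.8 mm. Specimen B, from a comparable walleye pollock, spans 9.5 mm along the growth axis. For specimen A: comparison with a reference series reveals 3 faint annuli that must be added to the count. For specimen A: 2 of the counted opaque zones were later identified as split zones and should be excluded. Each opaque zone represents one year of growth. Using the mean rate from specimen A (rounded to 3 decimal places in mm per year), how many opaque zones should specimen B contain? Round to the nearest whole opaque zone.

50 opaque zones

Specimen A: true opaque zone count = 61 − 2 + 3 = 62.
A: 11.8 mm over 62 years gives 11.8 / 62 ≈ 0.190 mm per year.
B spans 9.5 / 0.190 = 50.00 years ≈ 50 opaque zones.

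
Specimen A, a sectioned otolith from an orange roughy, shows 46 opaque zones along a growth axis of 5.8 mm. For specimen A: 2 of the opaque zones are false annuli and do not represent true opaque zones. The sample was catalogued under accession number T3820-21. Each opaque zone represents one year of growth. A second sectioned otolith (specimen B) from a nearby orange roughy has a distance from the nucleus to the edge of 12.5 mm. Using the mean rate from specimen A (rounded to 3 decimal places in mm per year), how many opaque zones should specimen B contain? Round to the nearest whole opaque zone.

Specimen A: correcting the raw count gives 46 − 2 = 44 true opaque zones.
A: Mean rate = 5.8 mm / 44 years ≈ 0.132 mm/yr.
For B, 12.5 / 0.132 = 94.70 years ≈ 95 opaque zones.

95 opaque zones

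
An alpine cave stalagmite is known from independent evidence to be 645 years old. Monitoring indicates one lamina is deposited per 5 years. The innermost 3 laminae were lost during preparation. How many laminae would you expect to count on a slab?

126 laminae

One lamina every 5 years means 645 / 5 = 129 laminae.
129 − 3 missed = 126 laminae expected in the prepared section.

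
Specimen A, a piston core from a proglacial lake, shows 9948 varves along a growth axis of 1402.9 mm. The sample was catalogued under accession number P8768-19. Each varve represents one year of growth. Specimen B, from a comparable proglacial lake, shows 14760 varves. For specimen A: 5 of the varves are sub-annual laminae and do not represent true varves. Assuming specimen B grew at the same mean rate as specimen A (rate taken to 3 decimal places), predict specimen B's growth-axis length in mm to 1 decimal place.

Specimen A: true varve count = 9948 − 5 = 9943.
A: Mean rate = 1402.9 mm / 9943 years ≈ 0.141 mm/year.
Length of B = 0.141 × 14760 = 2081.2 mm.

2081.2 mm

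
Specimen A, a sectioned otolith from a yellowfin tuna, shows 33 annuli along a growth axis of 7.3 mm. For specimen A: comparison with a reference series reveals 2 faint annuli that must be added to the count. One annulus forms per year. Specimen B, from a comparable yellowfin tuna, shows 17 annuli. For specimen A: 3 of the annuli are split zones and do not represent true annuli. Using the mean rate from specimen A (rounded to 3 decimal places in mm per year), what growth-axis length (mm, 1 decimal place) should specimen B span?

3.9 mm

Specimen A: true annulus count = 33 − 3 + 2 = 32.
A: Mean rate = 7.3 mm / 32 years ≈ 0.228 mm/year.
B's length ≈ 0.228 × 17 = 3.9 mm.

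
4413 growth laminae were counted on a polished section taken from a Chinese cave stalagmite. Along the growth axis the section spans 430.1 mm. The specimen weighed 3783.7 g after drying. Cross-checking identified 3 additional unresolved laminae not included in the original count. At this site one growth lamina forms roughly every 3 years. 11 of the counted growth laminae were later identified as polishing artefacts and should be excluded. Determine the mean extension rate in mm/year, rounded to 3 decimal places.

0.033 mm/year

After corrections the count is 4413 − 11 + 3 = 4405 growth laminae.
4405 growth laminae at 3 years each span 4405 × 3 = 13215 years.
Mean rate = 430.1 mm / 13215 years ≈ 0.033 mm/year.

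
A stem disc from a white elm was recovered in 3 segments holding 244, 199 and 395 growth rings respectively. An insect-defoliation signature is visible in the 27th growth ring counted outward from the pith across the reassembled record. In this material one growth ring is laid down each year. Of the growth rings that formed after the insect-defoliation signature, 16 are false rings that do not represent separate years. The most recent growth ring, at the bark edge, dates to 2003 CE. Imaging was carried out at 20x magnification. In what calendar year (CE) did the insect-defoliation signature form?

Total growth rings = 244 + 199 + 395 = 838.
Between growth ring 27 and the bark edge there are 838 − 27 = 811 growth rings.
Removing the 16 false growth rings leaves 811 − 16 = 795 true growth rings beyond the insect-defoliation signature.
Counting back 795 years from 2003 CE places the insect-defoliation signature in 2003 − 795 = 1208 CE.

1208 CE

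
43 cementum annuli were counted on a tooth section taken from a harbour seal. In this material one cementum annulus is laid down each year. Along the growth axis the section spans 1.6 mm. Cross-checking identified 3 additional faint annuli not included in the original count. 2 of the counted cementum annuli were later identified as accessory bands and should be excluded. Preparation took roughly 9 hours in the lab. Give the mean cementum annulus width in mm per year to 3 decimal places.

0.036 mm per year

After corrections the count is 43 − 2 + 3 = 44 cementum annuli.
Mean rate = 1.6 mm / 44 years ≈ 0.036 mm per year.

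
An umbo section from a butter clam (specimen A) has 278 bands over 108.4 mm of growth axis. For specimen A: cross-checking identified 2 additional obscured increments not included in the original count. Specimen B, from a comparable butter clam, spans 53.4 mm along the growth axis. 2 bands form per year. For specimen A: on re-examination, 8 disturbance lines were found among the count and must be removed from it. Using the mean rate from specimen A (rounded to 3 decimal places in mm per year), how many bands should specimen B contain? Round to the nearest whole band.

134 bands

Specimen A: adjusted count: 278 − 8 + 2 = 272 bands.
Specimen A: dividing by 2 bands per year: 272 / 2 = 136 years.
A: Mean rate = 108.4 mm / 136 years ≈ 0.797 mm per year.
Specimen B: 53.4 mm / 0.797 mm per year = 67.00 years; at 2 bands per year that is 67.00 × 2 ≈ 134 bands.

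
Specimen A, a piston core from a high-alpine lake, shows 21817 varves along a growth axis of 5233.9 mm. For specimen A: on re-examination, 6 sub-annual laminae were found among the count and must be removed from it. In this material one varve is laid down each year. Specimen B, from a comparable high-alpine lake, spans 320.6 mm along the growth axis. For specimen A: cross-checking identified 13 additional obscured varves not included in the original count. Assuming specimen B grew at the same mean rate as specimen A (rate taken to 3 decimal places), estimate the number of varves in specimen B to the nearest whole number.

1336 varves

Specimen A: adjusted count: 21817 − 6 + 13 = 21824 varves.
A: Extension rate ≈ 5233.9 / 21824 = 0.240 mm/yr.
B spans 320.6 / 0.240 = 1335.83 years ≈ 1336 varves.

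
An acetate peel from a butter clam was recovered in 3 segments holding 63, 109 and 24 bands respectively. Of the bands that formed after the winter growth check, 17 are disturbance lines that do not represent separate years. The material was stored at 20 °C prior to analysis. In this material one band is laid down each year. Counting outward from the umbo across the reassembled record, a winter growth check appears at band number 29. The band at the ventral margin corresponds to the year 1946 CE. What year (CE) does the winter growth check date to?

Total bands = 63 + 109 + 24 = 196.
Between band 29 and the ventral margin there are 196 − 29 = 167 bands.
Removing the 17 false bands leaves 167 − 17 = 150 true bands beyond the winter growth check.
1946 − 150 = 1796 CE.

1796 CE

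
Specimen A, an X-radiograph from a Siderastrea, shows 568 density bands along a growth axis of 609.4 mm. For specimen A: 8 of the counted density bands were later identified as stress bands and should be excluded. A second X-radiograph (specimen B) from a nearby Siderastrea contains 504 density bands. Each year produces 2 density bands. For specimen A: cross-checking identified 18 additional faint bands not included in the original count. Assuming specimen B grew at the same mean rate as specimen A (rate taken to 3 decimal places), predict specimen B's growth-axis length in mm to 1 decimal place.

531.5 mm

Specimen A: true density band count = 568 − 8 + 18 = 578.
Specimen A: 578 density bands at 2 per year is 578 / 2 = 289 years.
A: Extension rate ≈ 609.4 / 289 = 2.109 mm per year.
Specimen B: dividing by 2 density bands per year: 504 / 2 = 252 years. Length of B = 2.109 × 252 = 531.5 mm.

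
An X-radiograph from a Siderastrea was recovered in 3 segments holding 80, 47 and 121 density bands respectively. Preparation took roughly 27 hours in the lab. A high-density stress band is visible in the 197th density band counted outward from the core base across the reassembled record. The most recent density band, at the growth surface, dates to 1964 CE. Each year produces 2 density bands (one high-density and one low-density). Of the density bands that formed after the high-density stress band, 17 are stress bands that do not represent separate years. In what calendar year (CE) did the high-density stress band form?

1947 CE

Total density bands = 80 + 47 + 121 = 248.
The high-density stress band sits at density band 197 from the core base, so 248 − 197 = 51 density bands formed after it.
Removing the 17 false density bands leaves 51 − 17 = 34 true density bands beyond the high-density stress band.
34 density bands at 2 per year is 34 / 2 = 17 years.
1964 − 17 = 1947 CE.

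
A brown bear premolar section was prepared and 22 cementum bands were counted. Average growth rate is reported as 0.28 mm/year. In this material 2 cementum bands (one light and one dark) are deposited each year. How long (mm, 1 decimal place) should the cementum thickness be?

3.1 mm

With 2 cementum bands per year, 22 / 2 = 11 years.
11 years at 0.28 mm/year gives 0.28 × 11 = 3.1 mm.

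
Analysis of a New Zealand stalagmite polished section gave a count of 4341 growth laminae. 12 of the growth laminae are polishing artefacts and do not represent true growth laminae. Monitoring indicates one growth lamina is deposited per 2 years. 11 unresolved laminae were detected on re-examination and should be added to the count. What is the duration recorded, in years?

Adjusted count: 4341 − 12 + 11 = 4340 growth laminae.
At 2 years per growth lamina, 4340 × 2 = 8680 years.

8680 yr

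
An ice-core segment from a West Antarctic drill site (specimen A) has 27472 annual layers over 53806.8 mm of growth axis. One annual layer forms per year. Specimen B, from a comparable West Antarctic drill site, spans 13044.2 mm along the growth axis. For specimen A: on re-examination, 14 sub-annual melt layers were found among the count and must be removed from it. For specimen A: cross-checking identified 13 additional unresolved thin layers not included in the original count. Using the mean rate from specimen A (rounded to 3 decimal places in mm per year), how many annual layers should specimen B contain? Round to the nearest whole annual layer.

6659 annual layers

Specimen A: correcting the raw count gives 27472 − 14 + 13 = 27471 true annual layers.
A: Extension rate ≈ 53806.8 / 27471 = 1.959 mm/yr.
B spans 13044.2 / 1.959 = 6658.60 years ≈ 6659 annual layers.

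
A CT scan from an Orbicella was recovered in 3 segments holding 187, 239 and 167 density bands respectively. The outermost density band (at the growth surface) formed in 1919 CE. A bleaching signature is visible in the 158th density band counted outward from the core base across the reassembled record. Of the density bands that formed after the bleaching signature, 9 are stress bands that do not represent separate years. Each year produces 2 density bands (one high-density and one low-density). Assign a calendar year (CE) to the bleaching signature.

Total density bands = 187 + 239 + 167 = 593.
593 − 158 = 435 density bands lie beyond the bleaching signature toward the growth surface.
Excluding 9 false density bands: 435 − 9 = 426.
Dividing by 2 density bands per year: 426 / 2 = 213 years.
Counting back 213 years from 1919 CE places the bleaching signature in 1919 − 213 = 1706 CE.

1706 CE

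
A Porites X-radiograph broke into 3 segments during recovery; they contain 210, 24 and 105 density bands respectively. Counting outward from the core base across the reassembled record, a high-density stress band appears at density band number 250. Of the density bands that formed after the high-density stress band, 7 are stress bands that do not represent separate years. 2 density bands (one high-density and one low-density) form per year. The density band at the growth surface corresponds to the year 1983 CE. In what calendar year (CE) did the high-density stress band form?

1942 CE

Total density bands = 210 + 24 + 105 = 339.
The high-density stress band sits at density band 250 from the core base, so 339 − 250 = 89 density bands formed after it.
89 − 7 false = 82 true density bands after the high-density stress band.
With 2 density bands per year, 82 / 2 = 41 years.
Counting back 41 years from 1983 CE places the high-density stress band in 1983 − 41 = 1942 CE.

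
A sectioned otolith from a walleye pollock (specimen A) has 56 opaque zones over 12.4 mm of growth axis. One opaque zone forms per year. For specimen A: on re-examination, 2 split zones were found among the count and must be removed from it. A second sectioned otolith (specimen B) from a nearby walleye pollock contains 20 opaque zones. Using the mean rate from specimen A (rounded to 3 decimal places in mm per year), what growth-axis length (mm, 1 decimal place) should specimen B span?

Specimen A: correcting the raw count gives 56 − 2 = 54 true opaque zones.
A: Extension rate ≈ 12.4 / 54 = 0.230 mm per year.
B's length ≈ 0.230 × 20 = 4.6 mm.

4.6 mm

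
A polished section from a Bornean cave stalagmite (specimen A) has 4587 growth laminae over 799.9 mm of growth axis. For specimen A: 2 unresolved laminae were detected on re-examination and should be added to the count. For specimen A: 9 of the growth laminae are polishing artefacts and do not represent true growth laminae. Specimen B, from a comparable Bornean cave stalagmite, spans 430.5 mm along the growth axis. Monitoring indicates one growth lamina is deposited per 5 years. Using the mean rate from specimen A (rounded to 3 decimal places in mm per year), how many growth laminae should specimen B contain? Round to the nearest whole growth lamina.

Specimen A: true growth lamina count = 4587 − 9 + 2 = 4580.
Specimen A: 4580 growth laminae at 5 years each span 4580 × 5 = 22900 years.
A: Mean rate = 799.9 mm / 22900 years ≈ 0.035 mm/year.
B spans 430.5 / 0.035 = 12300.00 years; at 5 years per growth lamina that is 12300.00 / 5 ≈ 2460 growth laminae.

2460 growth laminae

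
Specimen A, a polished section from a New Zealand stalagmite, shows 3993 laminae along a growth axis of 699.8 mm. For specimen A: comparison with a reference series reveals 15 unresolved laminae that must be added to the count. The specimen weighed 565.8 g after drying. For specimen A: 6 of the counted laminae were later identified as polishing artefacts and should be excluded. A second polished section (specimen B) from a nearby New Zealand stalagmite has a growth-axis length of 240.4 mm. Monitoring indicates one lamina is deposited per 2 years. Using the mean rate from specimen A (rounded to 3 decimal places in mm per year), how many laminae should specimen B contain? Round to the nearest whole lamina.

Specimen A: true lamina count = 3993 − 6 + 15 = 4002.
Specimen A: 4002 laminae at 2 years each span 4002 × 2 = 8004 years.
A: 699.8 mm over 8004 years gives 699.8 / 8004 ≈ 0.087 mm/yr.
For B, 240.4 / 0.087 = 2763.22 years; at 2 years per lamina that is 2763.22 / 2 ≈ 1382 laminae.

1382 laminae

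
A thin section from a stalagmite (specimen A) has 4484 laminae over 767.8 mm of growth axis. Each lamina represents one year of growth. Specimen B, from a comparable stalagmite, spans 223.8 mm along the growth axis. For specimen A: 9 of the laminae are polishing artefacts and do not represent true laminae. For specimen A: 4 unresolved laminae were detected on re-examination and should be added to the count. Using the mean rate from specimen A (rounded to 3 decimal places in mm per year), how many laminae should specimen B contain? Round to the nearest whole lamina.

1309 laminae

Specimen A: after corrections the count is 4484 − 9 + 4 = 4479 laminae.
A: 767.8 mm over 4479 years gives 767.8 / 4479 ≈ 0.171 mm/year.
Specimen B: 223.8 mm / 0.171 mm per year = 1308.77 years ≈ 1309 laminae.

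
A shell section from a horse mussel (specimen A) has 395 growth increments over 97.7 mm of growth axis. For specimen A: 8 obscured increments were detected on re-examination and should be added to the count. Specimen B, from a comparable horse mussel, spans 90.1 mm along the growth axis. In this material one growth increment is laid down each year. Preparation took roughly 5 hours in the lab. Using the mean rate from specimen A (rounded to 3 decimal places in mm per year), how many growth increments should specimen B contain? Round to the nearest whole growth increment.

372 growth increments

Specimen A: after corrections the count is 395 + 8 = 403 growth increments.
A: 97.7 mm over 403 years gives 97.7 / 403 ≈ 0.242 mm per year.
Specimen B: 90.1 mm / 0.242 mm per year = 372.31 years ≈ 372 growth increments.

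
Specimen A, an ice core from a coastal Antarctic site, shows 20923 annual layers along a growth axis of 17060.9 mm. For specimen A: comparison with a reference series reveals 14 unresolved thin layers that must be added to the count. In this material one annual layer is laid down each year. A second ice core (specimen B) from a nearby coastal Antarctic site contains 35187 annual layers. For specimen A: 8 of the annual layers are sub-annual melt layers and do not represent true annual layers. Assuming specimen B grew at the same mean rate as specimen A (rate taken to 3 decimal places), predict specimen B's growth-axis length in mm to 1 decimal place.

28677.4 mm

Specimen A: adjusted count: 20923 − 8 + 14 = 20929 annual layers.
A: Extension rate ≈ 17060.9 / 20929 = 0.815 mm per year.
B's length ≈ 0.815 × 35187 = 28677.4 mm.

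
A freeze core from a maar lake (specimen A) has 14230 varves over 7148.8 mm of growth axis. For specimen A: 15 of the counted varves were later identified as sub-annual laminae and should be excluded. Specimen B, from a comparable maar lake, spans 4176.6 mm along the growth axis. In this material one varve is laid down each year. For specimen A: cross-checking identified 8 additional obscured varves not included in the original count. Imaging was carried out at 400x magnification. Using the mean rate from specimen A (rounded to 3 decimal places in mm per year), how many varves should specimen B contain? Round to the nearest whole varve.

Specimen A: true varve count = 14230 − 15 + 8 = 14223.
A: Extension rate ≈ 7148.8 / 14223 = 0.503 mm/year.
Specimen B: 4176.6 mm / 0.503 mm per year = 8303.38 years ≈ 8303 varves.

8303 varves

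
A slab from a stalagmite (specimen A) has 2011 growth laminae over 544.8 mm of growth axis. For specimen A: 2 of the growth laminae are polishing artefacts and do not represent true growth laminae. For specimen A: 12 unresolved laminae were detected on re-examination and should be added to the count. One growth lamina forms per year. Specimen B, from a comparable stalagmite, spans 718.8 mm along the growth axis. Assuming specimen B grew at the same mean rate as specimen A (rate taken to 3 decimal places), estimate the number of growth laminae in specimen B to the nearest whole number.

Specimen A: true growth lamina count = 2011 − 2 + 12 = 2021.
A: Extension rate ≈ 544.8 / 2021 = 0.270 mm/yr.
Specimen B: 718.8 mm / 0.270 mm per year = 2662.22 years ≈ 2662 growth laminae.

2662 growth laminae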